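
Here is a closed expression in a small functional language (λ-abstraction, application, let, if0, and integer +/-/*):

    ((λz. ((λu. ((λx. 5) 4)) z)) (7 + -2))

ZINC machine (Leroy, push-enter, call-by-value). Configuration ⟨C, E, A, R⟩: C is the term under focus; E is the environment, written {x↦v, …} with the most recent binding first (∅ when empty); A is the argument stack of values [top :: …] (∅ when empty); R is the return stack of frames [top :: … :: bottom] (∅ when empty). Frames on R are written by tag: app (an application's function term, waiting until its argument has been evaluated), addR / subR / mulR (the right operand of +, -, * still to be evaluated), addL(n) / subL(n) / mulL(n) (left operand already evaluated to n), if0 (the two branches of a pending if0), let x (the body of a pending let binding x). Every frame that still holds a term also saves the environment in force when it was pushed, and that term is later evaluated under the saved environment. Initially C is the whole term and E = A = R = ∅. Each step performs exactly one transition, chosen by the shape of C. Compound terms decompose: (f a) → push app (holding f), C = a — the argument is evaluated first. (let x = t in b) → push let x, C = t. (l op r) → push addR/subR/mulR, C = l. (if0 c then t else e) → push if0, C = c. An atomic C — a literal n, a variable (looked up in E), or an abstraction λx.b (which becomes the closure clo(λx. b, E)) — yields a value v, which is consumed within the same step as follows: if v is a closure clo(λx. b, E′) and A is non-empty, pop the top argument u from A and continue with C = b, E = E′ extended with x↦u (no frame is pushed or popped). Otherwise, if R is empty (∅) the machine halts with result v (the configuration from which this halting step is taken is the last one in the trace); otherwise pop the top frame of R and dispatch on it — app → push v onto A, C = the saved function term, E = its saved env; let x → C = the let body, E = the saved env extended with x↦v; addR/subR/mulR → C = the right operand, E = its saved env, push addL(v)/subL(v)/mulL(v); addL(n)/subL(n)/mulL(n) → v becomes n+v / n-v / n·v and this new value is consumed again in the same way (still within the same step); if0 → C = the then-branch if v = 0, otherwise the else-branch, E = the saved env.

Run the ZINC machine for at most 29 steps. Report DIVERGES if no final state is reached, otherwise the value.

Answer: 5

Derivation:
0. [C=((λz. ((λu. ((λx. 5) 4)) z)) (7 + -2)) | E=∅ | A=∅ | R=∅]
1. [C=(7 + -2) | E=∅ | A=∅ | R=[app]]
2. [C=7 | E=∅ | A=∅ | R=[addR :: app]]
3. [C=-2 | E=∅ | A=∅ | R=[addL(7) :: app]]
4. [C=(λz. ((λu. ((λx. 5) 4)) z)) | E=∅ | A=[5] | R=∅]
5. [C=((λu. ((λx. 5) 4)) z) | E={z↦5} | A=∅ | R=∅]
6. [C=z | E={z↦5} | A=∅ | R=[app]]
7. [C=(λu. ((λx. 5) 4)) | E={z↦5} | A=[5] | R=∅]
8. [C=((λx. 5) 4) | E={u↦5, z↦5} | A=∅ | R=∅]
9. [C=4 | E={u↦5, z↦5} | A=∅ | R=[app]]
10. [C=(λx. 5) | E={u↦5, z↦5} | A=[4] | R=∅]
11. [C=5 | E={x↦4, u↦5, z↦5} | A=∅ | R=∅]
→ final value 5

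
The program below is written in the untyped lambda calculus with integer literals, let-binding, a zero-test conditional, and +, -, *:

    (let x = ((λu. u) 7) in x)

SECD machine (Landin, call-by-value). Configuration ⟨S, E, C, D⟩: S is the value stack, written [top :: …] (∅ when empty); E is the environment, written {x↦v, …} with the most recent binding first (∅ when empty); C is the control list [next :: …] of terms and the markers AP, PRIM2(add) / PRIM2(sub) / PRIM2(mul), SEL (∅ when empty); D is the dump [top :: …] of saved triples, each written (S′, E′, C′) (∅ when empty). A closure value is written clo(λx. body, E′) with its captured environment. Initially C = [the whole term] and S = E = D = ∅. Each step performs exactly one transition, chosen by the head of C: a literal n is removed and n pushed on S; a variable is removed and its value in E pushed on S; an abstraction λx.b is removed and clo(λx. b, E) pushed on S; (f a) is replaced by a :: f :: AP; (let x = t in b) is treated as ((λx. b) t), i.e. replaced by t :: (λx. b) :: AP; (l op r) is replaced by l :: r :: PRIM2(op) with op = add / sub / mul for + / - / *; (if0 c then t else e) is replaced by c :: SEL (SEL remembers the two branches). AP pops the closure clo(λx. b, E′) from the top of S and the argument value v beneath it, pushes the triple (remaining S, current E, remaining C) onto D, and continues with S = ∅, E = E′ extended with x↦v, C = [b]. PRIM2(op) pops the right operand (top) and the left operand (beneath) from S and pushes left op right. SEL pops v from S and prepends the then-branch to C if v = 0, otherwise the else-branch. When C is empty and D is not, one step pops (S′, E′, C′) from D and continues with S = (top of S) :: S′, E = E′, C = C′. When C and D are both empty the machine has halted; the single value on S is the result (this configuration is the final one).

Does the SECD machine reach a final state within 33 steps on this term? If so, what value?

[0] [S=∅ | E=∅ | C=[(let x = ((λu. u) 7) in x)] | D=∅]
[1] [S=∅ | E=∅ | C=[((λu. u) 7) :: (λx. x) :: AP] | D=∅]
[2] [S=∅ | E=∅ | C=[7 :: (λu. u) :: AP :: (λx. x) :: AP] | D=∅]
[3] [S=[7] | E=∅ | C=[(λu. u) :: AP :: (λx. x) :: AP] | D=∅]
[4] [S=[clo(λu. u, ∅) :: 7] | E=∅ | C=[AP :: (λx. x) :: AP] | D=∅]
[5] [S=∅ | E={u↦7} | C=[u] | D=[(∅, ∅, [(λx. x) :: AP])]]
[6] [S=[7] | E={u↦7} | C=∅ | D=[(∅, ∅, [(λx. x) :: AP])]]
[7] [S=[7] | E=∅ | C=[(λx. x) :: AP] | D=∅]
[8] [S=[clo(λx. x, ∅) :: 7] | E=∅ | C=[AP] | D=∅]
[9] [S=∅ | E={x↦7} | C=[x] | D=[(∅, ∅, ∅)]]
[10] [S=[7] | E={x↦7} | C=∅ | D=[(∅, ∅, ∅)]]
[11] [S=[7] | E=∅ | C=∅ | D=∅]
→ final value 7

Answer: 7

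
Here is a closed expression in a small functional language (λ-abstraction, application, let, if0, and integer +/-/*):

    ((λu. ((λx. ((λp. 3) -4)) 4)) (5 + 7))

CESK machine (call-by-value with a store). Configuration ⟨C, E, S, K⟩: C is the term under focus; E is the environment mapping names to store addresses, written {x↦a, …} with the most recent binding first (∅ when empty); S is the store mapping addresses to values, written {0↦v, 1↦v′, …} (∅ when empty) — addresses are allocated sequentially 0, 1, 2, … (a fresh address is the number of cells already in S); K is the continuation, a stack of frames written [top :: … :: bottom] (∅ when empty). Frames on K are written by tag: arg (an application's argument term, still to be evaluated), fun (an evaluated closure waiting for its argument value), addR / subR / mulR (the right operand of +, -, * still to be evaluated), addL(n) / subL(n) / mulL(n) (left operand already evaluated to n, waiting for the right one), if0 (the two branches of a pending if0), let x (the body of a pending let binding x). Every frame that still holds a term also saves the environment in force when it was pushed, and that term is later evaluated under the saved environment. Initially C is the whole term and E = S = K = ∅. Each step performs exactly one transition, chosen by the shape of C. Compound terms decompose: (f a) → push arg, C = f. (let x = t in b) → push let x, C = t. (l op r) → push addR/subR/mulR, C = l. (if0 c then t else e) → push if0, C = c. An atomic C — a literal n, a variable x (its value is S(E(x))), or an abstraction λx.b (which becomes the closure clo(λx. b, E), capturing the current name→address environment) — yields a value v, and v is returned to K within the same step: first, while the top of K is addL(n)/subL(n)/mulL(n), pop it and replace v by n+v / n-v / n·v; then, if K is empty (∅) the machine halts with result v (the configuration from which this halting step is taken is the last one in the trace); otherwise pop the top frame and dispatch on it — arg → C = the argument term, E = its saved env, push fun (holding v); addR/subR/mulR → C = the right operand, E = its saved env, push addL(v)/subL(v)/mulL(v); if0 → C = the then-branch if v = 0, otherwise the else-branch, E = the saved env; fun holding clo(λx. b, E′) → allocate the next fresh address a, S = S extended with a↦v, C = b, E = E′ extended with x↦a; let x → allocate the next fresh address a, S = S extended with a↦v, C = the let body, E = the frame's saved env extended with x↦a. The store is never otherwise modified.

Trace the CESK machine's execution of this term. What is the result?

0. ⟨C=((λu. ((λx. ((λp. 3) -4)) 4)) (5 + 7)); E=∅; S=∅; K=∅⟩
1. ⟨C=(λu. ((λx. ((λp. 3) -4)) 4)); E=∅; S=∅; K=[arg]⟩
2. ⟨C=(5 + 7); E=∅; S=∅; K=[fun]⟩
3. ⟨C=5; E=∅; S=∅; K=[addR :: fun]⟩
4. ⟨C=7; E=∅; S=∅; K=[addL(5) :: fun]⟩
5. ⟨C=((λx. ((λp. 3) -4)) 4); E={u↦0}; S={0↦12}; K=∅⟩
6. ⟨C=(λx. ((λp. 3) -4)); E={u↦0}; S={0↦12}; K=[arg]⟩
7. ⟨C=4; E={u↦0}; S={0↦12}; K=[fun]⟩
8. ⟨C=((λp. 3) -4); E={x↦1, u↦0}; S={0↦12, 1↦4}; K=∅⟩
9. ⟨C=(λp. 3); E={x↦1, u↦0}; S={0↦12, 1↦4}; K=[arg]⟩
10. ⟨C=-4; E={x↦1, u↦0}; S={0↦12, 1↦4}; K=[fun]⟩
11. ⟨C=3; E={p↦2, x↦1, u↦0}; S={0↦12, 1↦4, 2↦-4}; K=∅⟩
→ final value 3

Answer: 3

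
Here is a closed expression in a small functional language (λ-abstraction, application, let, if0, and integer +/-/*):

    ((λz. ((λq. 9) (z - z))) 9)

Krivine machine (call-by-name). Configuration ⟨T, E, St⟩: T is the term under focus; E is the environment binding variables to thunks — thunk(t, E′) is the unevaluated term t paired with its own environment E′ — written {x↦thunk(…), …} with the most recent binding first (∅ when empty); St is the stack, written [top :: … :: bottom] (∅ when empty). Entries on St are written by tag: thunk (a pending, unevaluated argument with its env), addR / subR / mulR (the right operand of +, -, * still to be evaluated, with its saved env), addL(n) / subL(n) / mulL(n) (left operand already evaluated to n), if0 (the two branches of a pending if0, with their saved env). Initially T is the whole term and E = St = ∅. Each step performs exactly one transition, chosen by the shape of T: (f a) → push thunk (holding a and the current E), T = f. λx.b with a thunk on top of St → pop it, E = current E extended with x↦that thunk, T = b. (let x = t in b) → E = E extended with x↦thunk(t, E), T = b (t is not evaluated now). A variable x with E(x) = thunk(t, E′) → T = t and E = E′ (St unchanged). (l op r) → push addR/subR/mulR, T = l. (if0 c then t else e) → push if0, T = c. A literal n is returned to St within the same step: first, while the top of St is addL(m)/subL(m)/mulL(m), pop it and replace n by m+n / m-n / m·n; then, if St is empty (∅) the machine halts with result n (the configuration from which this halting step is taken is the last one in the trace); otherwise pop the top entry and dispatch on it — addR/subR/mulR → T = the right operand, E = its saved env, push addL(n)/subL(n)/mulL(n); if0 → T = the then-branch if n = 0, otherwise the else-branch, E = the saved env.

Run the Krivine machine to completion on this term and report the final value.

Answer: 9

Machine steps:
[0] <T=((λz. ((λq. 9) (z - z))) 9), E=∅, St=∅>
[1] <T=(λz. ((λq. 9) (z - z))), E=∅, St=[thunk]>
[2] <T=((λq. 9) (z - z)), E={z↦thunk(9, ∅)}, St=∅>
[3] <T=(λq. 9), E={z↦thunk(9, ∅)}, St=[thunk]>
[4] <T=9, E={q↦thunk((z - z), {z↦thunk(9, ∅)}), z↦thunk(9, ∅)}, St=∅>
→ final value 9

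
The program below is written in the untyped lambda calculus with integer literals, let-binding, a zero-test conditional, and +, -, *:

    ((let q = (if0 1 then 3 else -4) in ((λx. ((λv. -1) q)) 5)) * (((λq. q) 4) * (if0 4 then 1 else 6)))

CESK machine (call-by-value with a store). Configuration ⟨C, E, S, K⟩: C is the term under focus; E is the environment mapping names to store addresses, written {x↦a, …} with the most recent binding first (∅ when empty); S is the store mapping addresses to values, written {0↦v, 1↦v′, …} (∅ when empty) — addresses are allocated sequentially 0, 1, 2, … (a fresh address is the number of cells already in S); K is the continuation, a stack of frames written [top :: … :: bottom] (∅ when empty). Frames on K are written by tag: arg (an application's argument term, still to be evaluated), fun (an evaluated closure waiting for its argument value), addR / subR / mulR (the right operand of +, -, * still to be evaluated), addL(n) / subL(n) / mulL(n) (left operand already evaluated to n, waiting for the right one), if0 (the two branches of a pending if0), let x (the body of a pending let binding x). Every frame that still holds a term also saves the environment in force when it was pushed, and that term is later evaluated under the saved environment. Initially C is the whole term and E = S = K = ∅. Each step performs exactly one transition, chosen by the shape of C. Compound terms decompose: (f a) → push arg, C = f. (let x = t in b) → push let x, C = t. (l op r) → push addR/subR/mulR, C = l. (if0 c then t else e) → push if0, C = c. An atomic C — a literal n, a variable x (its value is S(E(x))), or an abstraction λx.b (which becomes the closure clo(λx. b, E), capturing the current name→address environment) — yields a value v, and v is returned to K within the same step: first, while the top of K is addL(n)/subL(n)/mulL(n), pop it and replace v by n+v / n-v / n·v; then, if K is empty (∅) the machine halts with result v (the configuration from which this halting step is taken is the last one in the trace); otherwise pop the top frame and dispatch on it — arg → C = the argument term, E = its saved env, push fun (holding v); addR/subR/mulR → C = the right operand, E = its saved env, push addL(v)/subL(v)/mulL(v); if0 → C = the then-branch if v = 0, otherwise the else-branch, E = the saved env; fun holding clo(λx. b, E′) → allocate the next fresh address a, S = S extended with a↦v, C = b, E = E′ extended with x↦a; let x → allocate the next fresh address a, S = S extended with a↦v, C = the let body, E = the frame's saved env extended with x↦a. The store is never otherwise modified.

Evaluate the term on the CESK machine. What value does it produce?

Answer: -24

Execution trace:
t=0: ⟨C=((let q = (if0 1 then 3 else -4) in ((λx. ((λv. -1) q)) 5)) * (((λq. q) 4) * (if0 4 then 1 else 6))); E=∅; S=∅; K=∅⟩
t=1: ⟨C=(let q = (if0 1 then 3 else -4) in ((λx. ((λv. -1) q)) 5)); E=∅; S=∅; K=[mulR]⟩
t=2: ⟨C=(if0 1 then 3 else -4); E=∅; S=∅; K=[let q :: mulR]⟩
t=3: ⟨C=1; E=∅; S=∅; K=[if0 :: let q :: mulR]⟩
t=4: ⟨C=-4; E=∅; S=∅; K=[let q :: mulR]⟩
t=5: ⟨C=((λx. ((λv. -1) q)) 5); E={q↦0}; S={0↦-4}; K=[mulR]⟩
t=6: ⟨C=(λx. ((λv. -1) q)); E={q↦0}; S={0↦-4}; K=[arg :: mulR]⟩
t=7: ⟨C=5; E={q↦0}; S={0↦-4}; K=[fun :: mulR]⟩
t=8: ⟨C=((λv. -1) q); E={x↦1, q↦0}; S={0↦-4, 1↦5}; K=[mulR]⟩
t=9: ⟨C=(λv. -1); E={x↦1, q↦0}; S={0↦-4, 1↦5}; K=[arg :: mulR]⟩
t=10: ⟨C=q; E={x↦1, q↦0}; S={0↦-4, 1↦5}; K=[fun :: mulR]⟩
t=11: ⟨C=-1; E={v↦2, x↦1, q↦0}; S={0↦-4, 1↦5, 2↦-4}; K=[mulR]⟩
t=12: ⟨C=(((λq. q) 4) * (if0 4 then 1 else 6)); E=∅; S={0↦-4, 1↦5, 2↦-4}; K=[mulL(-1)]⟩
t=13: ⟨C=((λq. q) 4); E=∅; S={0↦-4, 1↦5, 2↦-4}; K=[mulR :: mulL(-1)]⟩
t=14: ⟨C=(λq. q); E=∅; S={0↦-4, 1↦5, 2↦-4}; K=[arg :: mulR :: mulL(-1)]⟩
t=15: ⟨C=4; E=∅; S={0↦-4, 1↦5, 2↦-4}; K=[fun :: mulR :: mulL(-1)]⟩
t=16: ⟨C=q; E={q↦3}; S={0↦-4, 1↦5, 2↦-4, 3↦4}; K=[mulR :: mulL(-1)]⟩
t=17: ⟨C=(if0 4 then 1 else 6); E=∅; S={0↦-4, 1↦5, 2↦-4, 3↦4}; K=[mulL(4) :: mulL(-1)]⟩
t=18: ⟨C=4; E=∅; S={0↦-4, 1↦5, 2↦-4, 3↦4}; K=[if0 :: mulL(4) :: mulL(-1)]⟩
t=19: ⟨C=6; E=∅; S={0↦-4, 1↦5, 2↦-4, 3↦4}; K=[mulL(4) :: mulL(-1)]⟩
→ final value -24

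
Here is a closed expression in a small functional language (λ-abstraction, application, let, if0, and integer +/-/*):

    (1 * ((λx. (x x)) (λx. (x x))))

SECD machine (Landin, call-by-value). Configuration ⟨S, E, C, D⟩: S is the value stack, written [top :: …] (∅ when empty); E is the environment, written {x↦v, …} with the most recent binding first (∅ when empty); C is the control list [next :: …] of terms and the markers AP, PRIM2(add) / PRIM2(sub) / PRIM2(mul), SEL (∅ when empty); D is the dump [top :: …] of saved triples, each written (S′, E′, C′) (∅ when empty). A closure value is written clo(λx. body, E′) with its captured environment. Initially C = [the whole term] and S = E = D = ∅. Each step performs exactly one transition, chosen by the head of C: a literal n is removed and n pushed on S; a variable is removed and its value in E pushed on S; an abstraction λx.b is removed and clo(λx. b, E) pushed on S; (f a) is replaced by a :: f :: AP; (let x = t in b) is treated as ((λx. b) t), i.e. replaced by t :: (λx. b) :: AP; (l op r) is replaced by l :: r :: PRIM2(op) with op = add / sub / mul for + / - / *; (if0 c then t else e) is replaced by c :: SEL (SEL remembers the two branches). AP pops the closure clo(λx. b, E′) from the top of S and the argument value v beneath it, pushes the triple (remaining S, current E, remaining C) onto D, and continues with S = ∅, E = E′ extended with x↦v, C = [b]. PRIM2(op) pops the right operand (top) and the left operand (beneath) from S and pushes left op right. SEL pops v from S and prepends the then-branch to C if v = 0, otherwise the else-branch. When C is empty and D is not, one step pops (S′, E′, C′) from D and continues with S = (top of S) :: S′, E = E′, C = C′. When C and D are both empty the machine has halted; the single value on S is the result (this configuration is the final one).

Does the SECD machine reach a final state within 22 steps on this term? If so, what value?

0. [S=∅ | E=∅ | C=[(1 * ((λx. (x x)) (λx. (x x))))] | D=∅]
1. [S=∅ | E=∅ | C=[1 :: ((λx. (x x)) (λx. (x x))) :: PRIM2(mul)] | D=∅]
2. [S=[1] | E=∅ | C=[((λx. (x x)) (λx. (x x))) :: PRIM2(mul)] | D=∅]
3. [S=[1] | E=∅ | C=[(λx. (x x)) :: (λx. (x x)) :: AP :: PRIM2(mul)] | D=∅]
4. [S=[clo(λx. (x x), ∅) :: 1] | E=∅ | C=[(λx. (x x)) :: AP :: PRIM2(mul)] | D=∅]
5. [S=[clo(λx. (x x), ∅) :: clo(λx. (x x), ∅) :: 1] | E=∅ | C=[AP :: PRIM2(mul)] | D=∅]
6. [S=∅ | E={x↦clo(λx. (x x), ∅)} | C=[(x x)] | D=[([1], ∅, [PRIM2(mul)])]]
7. [S=∅ | E={x↦clo(λx. (x x), ∅)} | C=[x :: x :: AP] | D=[([1], ∅, [PRIM2(mul)])]]
8. [S=[clo(λx. (x x), ∅)] | E={x↦clo(λx. (x x), ∅)} | C=[x :: AP] | D=[([1], ∅, [PRIM2(mul)])]]
9. [S=[clo(λx. (x x), ∅) :: clo(λx. (x x), ∅)] | E={x↦clo(λx. (x x), ∅)} | C=[AP] | D=[([1], ∅, [PRIM2(mul)])]]
10. [S=∅ | E={x↦clo(λx. (x x), ∅)} | C=[(x x)] | D=[(∅, {x↦clo(λx. (x x), ∅)}, ∅) :: ([1], ∅, [PRIM2(mul)])]]
11. [S=∅ | E={x↦clo(λx. (x x), ∅)} | C=[x :: x :: AP] | D=[(∅, {x↦clo(λx. (x x), ∅)}, ∅) :: ([1], ∅, [PRIM2(mul)])]]
12. [S=[clo(λx. (x x), ∅)] | E={x↦clo(λx. (x x), ∅)} | C=[x :: AP] | D=[(∅, {x↦clo(λx. (x x), ∅)}, ∅) :: ([1], ∅, [PRIM2(mul)])]]
13. [S=[clo(λx. (x x), ∅) :: clo(λx. (x x), ∅)] | E={x↦clo(λx. (x x), ∅)} | C=[AP] | D=[(∅, {x↦clo(λx. (x x), ∅)}, ∅) :: ([1], ∅, [PRIM2(mul)])]]
14. [S=∅ | E={x↦clo(λx. (x x), ∅)} | C=[(x x)] | D=[(∅, {x↦clo(λx. (x x), ∅)}, ∅) :: (∅, {x↦clo(λx. (x x), ∅)}, ∅) :: ([1], ∅, [PRIM2(mul)])]]
15. [S=∅ | E={x↦clo(λx. (x x), ∅)} | C=[x :: x :: AP] | D=[(∅, {x↦clo(λx. (x x), ∅)}, ∅) :: (∅, {x↦clo(λx. (x x), ∅)}, ∅) :: ([1], ∅, [PRIM2(mul)])]]
16. [S=[clo(λx. (x x), ∅)] | E={x↦clo(λx. (x x), ∅)} | C=[x :: AP] | D=[(∅, {x↦clo(λx. (x x), ∅)}, ∅) :: (∅, {x↦clo(λx. (x x), ∅)}, ∅) :: ([1], ∅, [PRIM2(mul)])]]
17. [S=[clo(λx. (x x), ∅) :: clo(λx. (x x), ∅)] | E={x↦clo(λx. (x x), ∅)} | C=[AP] | D=[(∅, {x↦clo(λx. (x x), ∅)}, ∅) :: (∅, {x↦clo(λx. (x x), ∅)}, ∅) :: ([1], ∅, [PRIM2(mul)])]]
18. [S=∅ | E={x↦clo(λx. (x x), ∅)} | C=[(x x)] | D=[(∅, {x↦clo(λx. (x x), ∅)}, ∅) :: (∅, {x↦clo(λx. (x x), ∅)}, ∅) :: (∅, {x↦clo(λx. (x x), ∅)}, ∅) :: ([1], ∅, [PRIM2(mul)])]]
19. [S=∅ | E={x↦clo(λx. (x x), ∅)} | C=[x :: x :: AP] | D=[(∅, {x↦clo(λx. (x x), ∅)}, ∅) :: (∅, {x↦clo(λx. (x x), ∅)}, ∅) :: (∅, {x↦clo(λx. (x x), ∅)}, ∅) :: ([1], ∅, [PRIM2(mul)])]]
20. [S=[clo(λx. (x x), ∅)] | E={x↦clo(λx. (x x), ∅)} | C=[x :: AP] | D=[(∅, {x↦clo(λx. (x x), ∅)}, ∅) :: (∅, {x↦clo(λx. (x x), ∅)}, ∅) :: (∅, {x↦clo(λx. (x x), ∅)}, ∅) :: ([1], ∅, [PRIM2(mul)])]]
21. [S=[clo(λx. (x x), ∅) :: clo(λx. (x x), ∅)] | E={x↦clo(λx. (x x), ∅)} | C=[AP] | D=[(∅, {x↦clo(λx. (x x), ∅)}, ∅) :: (∅, {x↦clo(λx. (x x), ∅)}, ∅) :: (∅, {x↦clo(λx. (x x), ∅)}, ∅) :: ([1], ∅, [PRIM2(mul)])]]
22. [S=∅ | E={x↦clo(λx. (x x), ∅)} | C=[(x x)] | D=[(∅, {x↦clo(λx. (x x), ∅)}, ∅) :: (∅, {x↦clo(λx. (x x), ∅)}, ∅) :: (∅, {x↦clo(λx. (x x), ∅)}, ∅) :: (∅, {x↦clo(λx. (x x), ∅)}, ∅) :: ([1], ∅, [PRIM2(mul)])]]
→ 22 transitions taken and the configuration is still not final: no result within 22 steps

Answer: DIVERGES (no final state within 22 steps)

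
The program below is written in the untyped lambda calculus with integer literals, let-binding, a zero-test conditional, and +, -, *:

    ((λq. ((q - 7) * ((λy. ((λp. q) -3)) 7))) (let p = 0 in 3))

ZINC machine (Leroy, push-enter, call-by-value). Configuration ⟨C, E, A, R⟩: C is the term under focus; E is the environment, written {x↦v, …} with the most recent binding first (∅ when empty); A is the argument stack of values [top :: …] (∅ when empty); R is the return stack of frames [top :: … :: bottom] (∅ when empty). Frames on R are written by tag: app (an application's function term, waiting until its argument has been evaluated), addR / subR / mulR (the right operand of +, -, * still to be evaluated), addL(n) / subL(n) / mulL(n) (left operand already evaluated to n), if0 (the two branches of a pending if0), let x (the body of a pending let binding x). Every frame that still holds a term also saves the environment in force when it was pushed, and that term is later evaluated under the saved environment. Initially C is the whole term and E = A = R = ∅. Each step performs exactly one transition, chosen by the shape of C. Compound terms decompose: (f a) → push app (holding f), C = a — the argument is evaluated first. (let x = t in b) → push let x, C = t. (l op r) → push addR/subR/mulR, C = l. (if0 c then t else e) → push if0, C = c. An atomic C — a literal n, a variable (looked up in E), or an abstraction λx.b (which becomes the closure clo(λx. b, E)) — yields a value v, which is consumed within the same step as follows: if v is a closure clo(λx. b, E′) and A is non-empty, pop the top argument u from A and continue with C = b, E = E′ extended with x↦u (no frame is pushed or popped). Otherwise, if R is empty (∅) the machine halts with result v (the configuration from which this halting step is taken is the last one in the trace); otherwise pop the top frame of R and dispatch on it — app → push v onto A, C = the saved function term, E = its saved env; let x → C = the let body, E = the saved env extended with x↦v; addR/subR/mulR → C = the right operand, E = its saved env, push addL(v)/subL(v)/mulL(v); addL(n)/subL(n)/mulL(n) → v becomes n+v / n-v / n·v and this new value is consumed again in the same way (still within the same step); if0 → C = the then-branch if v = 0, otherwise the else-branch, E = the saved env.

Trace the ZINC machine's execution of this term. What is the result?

0. [C=((λq. ((q - 7) * ((λy. ((λp. q) -3)) 7))) (let p = 0 in 3)) | E=∅ | A=∅ | R=∅]
1. [C=(let p = 0 in 3) | E=∅ | A=∅ | R=[app]]
2. [C=0 | E=∅ | A=∅ | R=[let p :: app]]
3. [C=3 | E={p↦0} | A=∅ | R=[app]]
4. [C=(λq. ((q - 7) * ((λy. ((λp. q) -3)) 7))) | E=∅ | A=[3] | R=∅]
5. [C=((q - 7) * ((λy. ((λp. q) -3)) 7)) | E={q↦3} | A=∅ | R=∅]
6. [C=(q - 7) | E={q↦3} | A=∅ | R=[mulR]]
7. [C=q | E={q↦3} | A=∅ | R=[subR :: mulR]]
8. [C=7 | E={q↦3} | A=∅ | R=[subL(3) :: mulR]]
9. [C=((λy. ((λp. q) -3)) 7) | E={q↦3} | A=∅ | R=[mulL(-4)]]
10. [C=7 | E={q↦3} | A=∅ | R=[app :: mulL(-4)]]
11. [C=(λy. ((λp. q) -3)) | E={q↦3} | A=[7] | R=[mulL(-4)]]
12. [C=((λp. q) -3) | E={y↦7, q↦3} | A=∅ | R=[mulL(-4)]]
13. [C=-3 | E={y↦7, q↦3} | A=∅ | R=[app :: mulL(-4)]]
14. [C=(λp. q) | E={y↦7, q↦3} | A=[-3] | R=[mulL(-4)]]
15. [C=q | E={p↦-3, y↦7, q↦3} | A=∅ | R=[mulL(-4)]]
→ final value -12

Answer: -12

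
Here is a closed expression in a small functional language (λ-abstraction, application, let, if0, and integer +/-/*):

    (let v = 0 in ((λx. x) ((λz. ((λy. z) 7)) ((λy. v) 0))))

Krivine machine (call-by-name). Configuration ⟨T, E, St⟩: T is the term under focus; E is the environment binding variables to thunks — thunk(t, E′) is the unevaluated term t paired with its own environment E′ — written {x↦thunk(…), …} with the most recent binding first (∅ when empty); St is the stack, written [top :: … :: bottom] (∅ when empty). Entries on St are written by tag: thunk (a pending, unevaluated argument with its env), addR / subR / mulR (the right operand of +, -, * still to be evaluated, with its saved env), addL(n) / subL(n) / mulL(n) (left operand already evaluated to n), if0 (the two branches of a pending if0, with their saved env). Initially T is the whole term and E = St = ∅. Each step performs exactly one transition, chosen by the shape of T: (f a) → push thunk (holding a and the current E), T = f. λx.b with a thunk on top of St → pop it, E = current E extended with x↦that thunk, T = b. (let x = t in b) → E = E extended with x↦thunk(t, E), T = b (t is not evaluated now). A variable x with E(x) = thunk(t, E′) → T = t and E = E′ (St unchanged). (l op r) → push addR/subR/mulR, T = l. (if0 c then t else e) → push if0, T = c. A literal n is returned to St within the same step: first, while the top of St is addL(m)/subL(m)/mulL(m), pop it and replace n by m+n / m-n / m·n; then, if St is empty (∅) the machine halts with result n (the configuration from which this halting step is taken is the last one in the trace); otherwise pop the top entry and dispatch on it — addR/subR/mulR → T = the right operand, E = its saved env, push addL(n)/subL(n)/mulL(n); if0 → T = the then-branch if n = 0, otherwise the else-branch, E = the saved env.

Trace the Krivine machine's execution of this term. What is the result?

t=0: <T=(let v = 0 in ((λx. x) ((λz. ((λy. z) 7)) ((λy. v) 0)))), E=∅, St=∅>
t=1: <T=((λx. x) ((λz. ((λy. z) 7)) ((λy. v) 0))), E={v↦thunk(0, ∅)}, St=∅>
t=2: <T=(λx. x), E={v↦thunk(0, ∅)}, St=[thunk]>
t=3: <T=x, E={x↦thunk(((λz. ((λy. z) 7)) ((λy. v) 0)), {v↦thunk(0, ∅)}), v↦thunk(0, ∅)}, St=∅>
t=4: <T=((λz. ((λy. z) 7)) ((λy. v) 0)), E={v↦thunk(0, ∅)}, St=∅>
t=5: <T=(λz. ((λy. z) 7)), E={v↦thunk(0, ∅)}, St=[thunk]>
t=6: <T=((λy. z) 7), E={z↦thunk(((λy. v) 0), {v↦thunk(0, ∅)}), v↦thunk(0, ∅)}, St=∅>
t=7: <T=(λy. z), E={z↦thunk(((λy. v) 0), {v↦thunk(0, ∅)}), v↦thunk(0, ∅)}, St=[thunk]>
t=8: <T=z, E={y↦thunk(7, {z↦thunk(((λy. v) 0), {v↦thunk(0, ∅)}), v↦thunk(0, ∅)}), z↦thunk(((λy. v) 0), {v↦thunk(0, ∅)}), v↦thunk(0, ∅)}, St=∅>
t=9: <T=((λy. v) 0), E={v↦thunk(0, ∅)}, St=∅>
t=10: <T=(λy. v), E={v↦thunk(0, ∅)}, St=[thunk]>
t=11: <T=v, E={y↦thunk(0, {v↦thunk(0, ∅)}), v↦thunk(0, ∅)}, St=∅>
t=12: <T=0, E=∅, St=∅>
→ final value 0

Answer: 0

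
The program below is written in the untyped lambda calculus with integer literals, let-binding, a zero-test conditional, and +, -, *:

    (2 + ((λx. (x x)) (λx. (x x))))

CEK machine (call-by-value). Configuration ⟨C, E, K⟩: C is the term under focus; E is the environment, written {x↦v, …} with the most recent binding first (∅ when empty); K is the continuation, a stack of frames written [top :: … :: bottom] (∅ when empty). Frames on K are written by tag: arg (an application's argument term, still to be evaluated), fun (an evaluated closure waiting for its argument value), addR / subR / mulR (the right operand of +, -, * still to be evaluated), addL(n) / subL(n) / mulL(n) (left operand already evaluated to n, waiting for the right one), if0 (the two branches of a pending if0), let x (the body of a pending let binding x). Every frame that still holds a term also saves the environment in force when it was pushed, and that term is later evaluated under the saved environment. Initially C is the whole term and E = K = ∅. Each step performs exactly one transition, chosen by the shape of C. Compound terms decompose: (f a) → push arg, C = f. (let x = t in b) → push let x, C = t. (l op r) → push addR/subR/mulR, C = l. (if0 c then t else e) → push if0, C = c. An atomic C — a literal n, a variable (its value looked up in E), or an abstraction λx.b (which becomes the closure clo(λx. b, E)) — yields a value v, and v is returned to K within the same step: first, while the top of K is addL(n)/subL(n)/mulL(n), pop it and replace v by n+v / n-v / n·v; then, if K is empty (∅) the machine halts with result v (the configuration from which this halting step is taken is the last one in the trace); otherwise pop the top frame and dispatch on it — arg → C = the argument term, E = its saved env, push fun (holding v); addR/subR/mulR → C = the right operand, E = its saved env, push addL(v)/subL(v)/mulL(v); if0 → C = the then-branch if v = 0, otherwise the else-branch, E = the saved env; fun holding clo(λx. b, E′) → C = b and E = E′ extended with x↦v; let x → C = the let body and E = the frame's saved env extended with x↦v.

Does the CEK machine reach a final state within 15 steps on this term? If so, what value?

step 0: <C=(2 + ((λx. (x x)) (λx. (x x)))), E=∅, K=∅>
step 1: <C=2, E=∅, K=[addR]>
step 2: <C=((λx. (x x)) (λx. (x x))), E=∅, K=[addL(2)]>
step 3: <C=(λx. (x x)), E=∅, K=[arg :: addL(2)]>
step 4: <C=(λx. (x x)), E=∅, K=[fun :: addL(2)]>
step 5: <C=(x x), E={x↦clo(λx. (x x), ∅)}, K=[addL(2)]>
step 6: <C=x, E={x↦clo(λx. (x x), ∅)}, K=[arg :: addL(2)]>
step 7: <C=x, E={x↦clo(λx. (x x), ∅)}, K=[fun :: addL(2)]>
… configuration repeats with period 3 (steps 5–7 recur indefinitely) …

Answer: DIVERGES (no final state within 15 steps)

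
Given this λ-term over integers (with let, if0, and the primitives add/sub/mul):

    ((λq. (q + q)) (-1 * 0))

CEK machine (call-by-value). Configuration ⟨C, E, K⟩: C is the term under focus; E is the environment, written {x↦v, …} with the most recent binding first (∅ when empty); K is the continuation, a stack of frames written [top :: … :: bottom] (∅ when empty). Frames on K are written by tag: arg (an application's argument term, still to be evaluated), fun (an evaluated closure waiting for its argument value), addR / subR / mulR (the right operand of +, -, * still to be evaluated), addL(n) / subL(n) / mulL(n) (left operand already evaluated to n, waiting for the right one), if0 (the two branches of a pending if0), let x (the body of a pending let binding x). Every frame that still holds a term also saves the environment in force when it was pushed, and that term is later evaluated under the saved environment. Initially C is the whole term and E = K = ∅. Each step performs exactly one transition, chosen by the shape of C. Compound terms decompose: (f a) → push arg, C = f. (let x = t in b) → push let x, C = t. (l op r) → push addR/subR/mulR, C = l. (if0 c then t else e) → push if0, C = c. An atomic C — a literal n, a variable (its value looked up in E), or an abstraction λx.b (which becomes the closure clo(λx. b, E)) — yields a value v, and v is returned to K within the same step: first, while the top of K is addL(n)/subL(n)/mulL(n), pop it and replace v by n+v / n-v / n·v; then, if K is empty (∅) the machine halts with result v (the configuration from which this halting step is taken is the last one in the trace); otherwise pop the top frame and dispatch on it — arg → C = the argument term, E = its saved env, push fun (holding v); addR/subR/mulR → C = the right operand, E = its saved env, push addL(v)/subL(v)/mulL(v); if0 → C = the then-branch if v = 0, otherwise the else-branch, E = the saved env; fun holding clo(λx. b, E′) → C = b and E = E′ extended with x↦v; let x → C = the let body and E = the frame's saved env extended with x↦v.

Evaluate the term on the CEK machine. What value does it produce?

step 0: ⟨C=((λq. (q + q)) (-1 * 0)); E=∅; K=∅⟩
step 1: ⟨C=(λq. (q + q)); E=∅; K=[arg]⟩
step 2: ⟨C=(-1 * 0); E=∅; K=[fun]⟩
step 3: ⟨C=-1; E=∅; K=[mulR :: fun]⟩
step 4: ⟨C=0; E=∅; K=[mulL(-1) :: fun]⟩
step 5: ⟨C=(q + q); E={q↦0}; K=∅⟩
step 6: ⟨C=q; E={q↦0}; K=[addR]⟩
step 7: ⟨C=q; E={q↦0}; K=[addL(0)]⟩
→ final value 0

Answer: 0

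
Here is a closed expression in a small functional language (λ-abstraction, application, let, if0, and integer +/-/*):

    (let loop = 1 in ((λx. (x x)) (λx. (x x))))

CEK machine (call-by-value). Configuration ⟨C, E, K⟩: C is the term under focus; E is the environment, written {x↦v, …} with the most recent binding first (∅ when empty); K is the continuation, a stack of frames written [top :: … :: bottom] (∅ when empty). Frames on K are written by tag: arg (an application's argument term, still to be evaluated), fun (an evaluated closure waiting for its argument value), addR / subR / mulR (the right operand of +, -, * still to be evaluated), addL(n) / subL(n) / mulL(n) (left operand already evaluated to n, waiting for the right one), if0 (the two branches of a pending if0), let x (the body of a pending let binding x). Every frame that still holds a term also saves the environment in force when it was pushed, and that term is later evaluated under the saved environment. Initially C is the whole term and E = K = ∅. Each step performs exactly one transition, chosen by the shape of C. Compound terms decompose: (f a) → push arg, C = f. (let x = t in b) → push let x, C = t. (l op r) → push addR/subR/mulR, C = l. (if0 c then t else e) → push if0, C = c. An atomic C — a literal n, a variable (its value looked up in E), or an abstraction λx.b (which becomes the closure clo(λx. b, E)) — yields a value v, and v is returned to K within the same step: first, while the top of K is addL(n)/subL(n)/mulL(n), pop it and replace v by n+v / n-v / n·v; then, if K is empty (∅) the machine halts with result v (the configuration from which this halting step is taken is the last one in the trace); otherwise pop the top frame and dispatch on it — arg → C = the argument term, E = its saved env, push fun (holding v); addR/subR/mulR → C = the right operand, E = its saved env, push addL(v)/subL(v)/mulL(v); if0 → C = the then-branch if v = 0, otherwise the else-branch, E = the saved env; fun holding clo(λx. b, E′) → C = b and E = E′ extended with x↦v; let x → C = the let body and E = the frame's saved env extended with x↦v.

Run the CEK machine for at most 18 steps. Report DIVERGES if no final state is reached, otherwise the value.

Answer: DIVERGES (no final state within 18 steps)

Execution trace:
t=0: ⟨C=(let loop = 1 in ((λx. (x x)) (λx. (x x)))); E=∅; K=∅⟩
t=1: ⟨C=1; E=∅; K=[let loop]⟩
t=2: ⟨C=((λx. (x x)) (λx. (x x))); E={loop↦1}; K=∅⟩
t=3: ⟨C=(λx. (x x)); E={loop↦1}; K=[arg]⟩
t=4: ⟨C=(λx. (x x)); E={loop↦1}; K=[fun]⟩
t=5: ⟨C=(x x); E={x↦clo(λx. (x x), {loop↦1}), loop↦1}; K=∅⟩
t=6: ⟨C=x; E={x↦clo(λx. (x x), {loop↦1}), loop↦1}; K=[arg]⟩
t=7: ⟨C=x; E={x↦clo(λx. (x x), {loop↦1}), loop↦1}; K=[fun]⟩
… configuration repeats with period 3 (steps 5–7 recur indefinitely) …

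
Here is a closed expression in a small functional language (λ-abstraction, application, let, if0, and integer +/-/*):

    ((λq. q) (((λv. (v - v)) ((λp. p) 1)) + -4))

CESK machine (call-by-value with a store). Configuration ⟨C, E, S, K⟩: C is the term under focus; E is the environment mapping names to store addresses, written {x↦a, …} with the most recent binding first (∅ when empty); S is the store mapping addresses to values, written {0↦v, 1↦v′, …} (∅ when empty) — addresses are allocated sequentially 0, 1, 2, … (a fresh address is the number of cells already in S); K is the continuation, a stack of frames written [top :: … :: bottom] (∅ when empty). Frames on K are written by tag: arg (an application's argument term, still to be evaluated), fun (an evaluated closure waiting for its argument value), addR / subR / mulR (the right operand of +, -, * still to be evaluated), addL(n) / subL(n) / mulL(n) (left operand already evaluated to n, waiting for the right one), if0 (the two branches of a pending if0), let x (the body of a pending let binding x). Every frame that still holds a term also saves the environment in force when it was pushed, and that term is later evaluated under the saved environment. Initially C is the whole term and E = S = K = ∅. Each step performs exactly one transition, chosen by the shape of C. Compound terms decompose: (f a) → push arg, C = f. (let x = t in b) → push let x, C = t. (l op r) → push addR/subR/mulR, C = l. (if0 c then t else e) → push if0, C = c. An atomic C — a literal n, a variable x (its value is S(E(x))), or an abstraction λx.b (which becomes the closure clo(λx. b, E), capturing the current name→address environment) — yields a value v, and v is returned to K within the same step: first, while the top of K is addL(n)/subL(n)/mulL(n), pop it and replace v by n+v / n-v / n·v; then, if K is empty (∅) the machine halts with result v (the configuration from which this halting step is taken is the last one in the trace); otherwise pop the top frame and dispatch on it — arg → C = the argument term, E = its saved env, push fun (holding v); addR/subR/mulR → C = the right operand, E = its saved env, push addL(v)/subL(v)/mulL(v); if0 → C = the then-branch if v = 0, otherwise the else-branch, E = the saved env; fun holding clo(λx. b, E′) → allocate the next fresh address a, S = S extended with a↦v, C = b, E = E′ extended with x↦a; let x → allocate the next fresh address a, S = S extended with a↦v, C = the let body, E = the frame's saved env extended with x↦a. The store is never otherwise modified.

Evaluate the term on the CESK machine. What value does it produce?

Answer: -4

Derivation:
0. [C=((λq. q) (((λv. (v - v)) ((λp. p) 1)) + -4)) | E=∅ | S=∅ | K=∅]
1. [C=(λq. q) | E=∅ | S=∅ | K=[arg]]
2. [C=(((λv. (v - v)) ((λp. p) 1)) + -4) | E=∅ | S=∅ | K=[fun]]
3. [C=((λv. (v - v)) ((λp. p) 1)) | E=∅ | S=∅ | K=[addR :: fun]]
4. [C=(λv. (v - v)) | E=∅ | S=∅ | K=[arg :: addR :: fun]]
5. [C=((λp. p) 1) | E=∅ | S=∅ | K=[fun :: addR :: fun]]
6. [C=(λp. p) | E=∅ | S=∅ | K=[arg :: fun :: addR :: fun]]
7. [C=1 | E=∅ | S=∅ | K=[fun :: fun :: addR :: fun]]
8. [C=p | E={p↦0} | S={0↦1} | K=[fun :: addR :: fun]]
9. [C=(v - v) | E={v↦1} | S={0↦1, 1↦1} | K=[addR :: fun]]
10. [C=v | E={v↦1} | S={0↦1, 1↦1} | K=[subR :: addR :: fun]]
11. [C=v | E={v↦1} | S={0↦1, 1↦1} | K=[subL(1) :: addR :: fun]]
12. [C=-4 | E=∅ | S={0↦1, 1↦1} | K=[addL(0) :: fun]]
13. [C=q | E={q↦2} | S={0↦1, 1↦1, 2↦-4} | K=∅]
→ final value -4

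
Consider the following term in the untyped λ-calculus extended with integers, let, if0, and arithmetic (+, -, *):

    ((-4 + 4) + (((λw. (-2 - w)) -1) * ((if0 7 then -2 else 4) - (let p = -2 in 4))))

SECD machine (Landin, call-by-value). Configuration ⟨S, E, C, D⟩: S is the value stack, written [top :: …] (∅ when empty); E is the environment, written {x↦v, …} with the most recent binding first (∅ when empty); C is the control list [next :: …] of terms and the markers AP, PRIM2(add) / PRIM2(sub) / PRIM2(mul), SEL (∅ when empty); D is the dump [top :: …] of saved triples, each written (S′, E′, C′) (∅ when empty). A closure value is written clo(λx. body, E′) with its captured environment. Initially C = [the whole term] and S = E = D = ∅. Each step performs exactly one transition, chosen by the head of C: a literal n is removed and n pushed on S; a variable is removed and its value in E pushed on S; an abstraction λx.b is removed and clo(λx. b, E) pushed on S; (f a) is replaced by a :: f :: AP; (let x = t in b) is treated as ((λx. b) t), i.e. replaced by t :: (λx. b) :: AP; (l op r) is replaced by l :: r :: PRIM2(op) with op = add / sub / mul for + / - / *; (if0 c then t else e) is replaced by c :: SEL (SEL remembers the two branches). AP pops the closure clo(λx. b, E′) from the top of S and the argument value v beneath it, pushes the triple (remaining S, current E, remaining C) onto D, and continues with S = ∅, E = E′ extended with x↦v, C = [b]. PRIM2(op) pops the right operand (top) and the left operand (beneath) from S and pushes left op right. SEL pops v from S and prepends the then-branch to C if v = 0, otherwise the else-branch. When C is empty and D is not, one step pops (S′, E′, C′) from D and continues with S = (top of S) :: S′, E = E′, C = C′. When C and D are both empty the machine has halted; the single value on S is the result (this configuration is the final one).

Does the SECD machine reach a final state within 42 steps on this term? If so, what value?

Answer: 0

Execution trace:
t=0: ⟨S=∅; E=∅; C=[((-4 + 4) + (((λw. (-2 - w)) -1) * ((if0 7 then -2 else 4) - (let p = -2 in 4))))]; D=∅⟩
t=1: ⟨S=∅; E=∅; C=[(-4 + 4) :: (((λw. (-2 - w)) -1) * ((if0 7 then -2 else 4) - (let p = -2 in 4))) :: PRIM2(add)]; D=∅⟩
t=2: ⟨S=∅; E=∅; C=[-4 :: 4 :: PRIM2(add) :: (((λw. (-2 - w)) -1) * ((if0 7 then -2 else 4) - (let p = -2 in 4))) :: PRIM2(add)]; D=∅⟩
t=3: ⟨S=[-4]; E=∅; C=[4 :: PRIM2(add) :: (((λw. (-2 - w)) -1) * ((if0 7 then -2 else 4) - (let p = -2 in 4))) :: PRIM2(add)]; D=∅⟩
t=4: ⟨S=[4 :: -4]; E=∅; C=[PRIM2(add) :: (((λw. (-2 - w)) -1) * ((if0 7 then -2 else 4) - (let p = -2 in 4))) :: PRIM2(add)]; D=∅⟩
t=5: ⟨S=[0]; E=∅; C=[(((λw. (-2 - w)) -1) * ((if0 7 then -2 else 4) - (let p = -2 in 4))) :: PRIM2(add)]; D=∅⟩
t=6: ⟨S=[0]; E=∅; C=[((λw. (-2 - w)) -1) :: ((if0 7 then -2 else 4) - (let p = -2 in 4)) :: PRIM2(mul) :: PRIM2(add)]; D=∅⟩
t=7: ⟨S=[0]; E=∅; C=[-1 :: (λw. (-2 - w)) :: AP :: ((if0 7 then -2 else 4) - (let p = -2 in 4)) :: PRIM2(mul) :: PRIM2(add)]; D=∅⟩
t=8: ⟨S=[-1 :: 0]; E=∅; C=[(λw. (-2 - w)) :: AP :: ((if0 7 then -2 else 4) - (let p = -2 in 4)) :: PRIM2(mul) :: PRIM2(add)]; D=∅⟩
t=9: ⟨S=[clo(λw. (-2 - w), ∅) :: -1 :: 0]; E=∅; C=[AP :: ((if0 7 then -2 else 4) - (let p = -2 in 4)) :: PRIM2(mul) :: PRIM2(add)]; D=∅⟩
t=10: ⟨S=∅; E={w↦-1}; C=[(-2 - w)]; D=[([0], ∅, [((if0 7 then -2 else 4) - (let p = -2 in 4)) :: PRIM2(mul) :: PRIM2(add)])]⟩
t=11: ⟨S=∅; E={w↦-1}; C=[-2 :: w :: PRIM2(sub)]; D=[([0], ∅, [((if0 7 then -2 else 4) - (let p = -2 in 4)) :: PRIM2(mul) :: PRIM2(add)])]⟩
t=12: ⟨S=[-2]; E={w↦-1}; C=[w :: PRIM2(sub)]; D=[([0], ∅, [((if0 7 then -2 else 4) - (let p = -2 in 4)) :: PRIM2(mul) :: PRIM2(add)])]⟩
t=13: ⟨S=[-1 :: -2]; E={w↦-1}; C=[PRIM2(sub)]; D=[([0], ∅, [((if0 7 then -2 else 4) - (let p = -2 in 4)) :: PRIM2(mul) :: PRIM2(add)])]⟩
t=14: ⟨S=[-1]; E={w↦-1}; C=∅; D=[([0], ∅, [((if0 7 then -2 else 4) - (let p = -2 in 4)) :: PRIM2(mul) :: PRIM2(add)])]⟩
t=15: ⟨S=[-1 :: 0]; E=∅; C=[((if0 7 then -2 else 4) - (let p = -2 in 4)) :: PRIM2(mul) :: PRIM2(add)]; D=∅⟩
t=16: ⟨S=[-1 :: 0]; E=∅; C=[(if0 7 then -2 else 4) :: (let p = -2 in 4) :: PRIM2(sub) :: PRIM2(mul) :: PRIM2(add)]; D=∅⟩
t=17: ⟨S=[-1 :: 0]; E=∅; C=[7 :: SEL :: (let p = -2 in 4) :: PRIM2(sub) :: PRIM2(mul) :: PRIM2(add)]; D=∅⟩
t=18: ⟨S=[7 :: -1 :: 0]; E=∅; C=[SEL :: (let p = -2 in 4) :: PRIM2(sub) :: PRIM2(mul) :: PRIM2(add)]; D=∅⟩
t=19: ⟨S=[-1 :: 0]; E=∅; C=[4 :: (let p = -2 in 4) :: PRIM2(sub) :: PRIM2(mul) :: PRIM2(add)]; D=∅⟩
t=20: ⟨S=[4 :: -1 :: 0]; E=∅; C=[(let p = -2 in 4) :: PRIM2(sub) :: PRIM2(mul) :: PRIM2(add)]; D=∅⟩
t=21: ⟨S=[4 :: -1 :: 0]; E=∅; C=[-2 :: (λp. 4) :: AP :: PRIM2(sub) :: PRIM2(mul) :: PRIM2(add)]; D=∅⟩
t=22: ⟨S=[-2 :: 4 :: -1 :: 0]; E=∅; C=[(λp. 4) :: AP :: PRIM2(sub) :: PRIM2(mul) :: PRIM2(add)]; D=∅⟩
t=23: ⟨S=[clo(λp. 4, ∅) :: -2 :: 4 :: -1 :: 0]; E=∅; C=[AP :: PRIM2(sub) :: PRIM2(mul) :: PRIM2(add)]; D=∅⟩
t=24: ⟨S=∅; E={p↦-2}; C=[4]; D=[([4 :: -1 :: 0], ∅, [PRIM2(sub) :: PRIM2(mul) :: PRIM2(add)])]⟩
t=25: ⟨S=[4]; E={p↦-2}; C=∅; D=[([4 :: -1 :: 0], ∅, [PRIM2(sub) :: PRIM2(mul) :: PRIM2(add)])]⟩
t=26: ⟨S=[4 :: 4 :: -1 :: 0]; E=∅; C=[PRIM2(sub) :: PRIM2(mul) :: PRIM2(add)]; D=∅⟩
t=27: ⟨S=[0 :: -1 :: 0]; E=∅; C=[PRIM2(mul) :: PRIM2(add)]; D=∅⟩
t=28: ⟨S=[0 :: 0]; E=∅; C=[PRIM2(add)]; D=∅⟩
t=29: ⟨S=[0]; E=∅; C=∅; D=∅⟩
→ final value 0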